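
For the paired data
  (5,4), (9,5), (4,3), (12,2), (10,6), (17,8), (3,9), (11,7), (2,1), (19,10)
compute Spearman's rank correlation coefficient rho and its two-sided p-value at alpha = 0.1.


Step 1: Rank x and y separately (midranks; no ties here).
rank(x): 5->4, 9->5, 4->3, 12->8, 10->6, 17->9, 3->2, 11->7, 2->1, 19->10
rank(y): 4->4, 5->5, 3->3, 2->2, 6->6, 8->8, 9->9, 7->7, 1->1, 10->10
Step 2: d_i = R_x(i) - R_y(i); compute d_i^2.
  (4-4)^2=0, (5-5)^2=0, (3-3)^2=0, (8-2)^2=36, (6-6)^2=0, (9-8)^2=1, (2-9)^2=49, (7-7)^2=0, (1-1)^2=0, (10-10)^2=0
sum(d^2) = 86.
Step 3: rho = 1 - 6*86 / (10*(10^2 - 1)) = 1 - 516/990 = 0.478788.
Step 4: Under H0, t = rho * sqrt((n-2)/(1-rho^2)) = 1.5425 ~ t(8).
Step 5: Two-sided p-value from the t-distribution with 8 df = 0.161523.
Step 6: alpha = 0.1. fail to reject H0.

rho = 0.4788, p = 0.161523, fail to reject H0 at alpha = 0.1.


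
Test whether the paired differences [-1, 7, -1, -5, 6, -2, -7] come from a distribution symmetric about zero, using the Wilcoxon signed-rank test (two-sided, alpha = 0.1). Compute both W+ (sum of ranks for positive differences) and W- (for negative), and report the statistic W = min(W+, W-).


Step 1: Drop any zero differences (none here) and take |d_i|.
|d| = [1, 7, 1, 5, 6, 2, 7]
Step 2: Midrank |d_i| (ties get averaged ranks).
ranks: |1|->1.5, |7|->6.5, |1|->1.5, |5|->4, |6|->5, |2|->3, |7|->6.5
Step 3: Attach original signs; sum ranks with positive sign and with negative sign.
W+ = 6.5 + 5 = 11.5
W- = 1.5 + 1.5 + 4 + 3 + 6.5 = 16.5
(Check: W+ + W- = 28 should equal n(n+1)/2 = 28.)
Step 4: Test statistic W = min(W+, W-) = 11.5.
Step 5: Ties in |d|, so use the tie-corrected normal approximation.
        E[W] = n(n+1)/4 = 7*8/4 = 14.
        Tie groups: |d|=1 (t=2), |d|=7 (t=2); sum(t^3 - t) = 12.
        Var[W] = n(n+1)(2n+1)/24 - sum(t^3-t)/48 = 840/24 - 12/48 = 34.75.
        z = (W - E[W]) / sqrt(Var[W]) = (11.5 - 14) / 5.8949 = -0.4241.
        Two-sided p = 2*Phi(z) = 0.671497.
Step 6: alpha = 0.1. fail to reject H0.

W+ = 11.5, W- = 16.5, W = min = 11.5, p = 0.671497, fail to reject H0.


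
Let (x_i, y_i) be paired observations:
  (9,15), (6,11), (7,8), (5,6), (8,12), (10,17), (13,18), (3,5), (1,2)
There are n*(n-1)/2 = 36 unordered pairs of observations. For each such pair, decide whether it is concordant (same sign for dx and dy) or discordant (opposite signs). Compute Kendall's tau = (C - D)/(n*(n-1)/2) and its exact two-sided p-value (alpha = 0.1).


Step 1: Enumerate the 36 unordered pairs (i,j) with i<j and classify each by sign(x_j-x_i) * sign(y_j-y_i).
  (1,2):dx=-3,dy=-4->C; (1,3):dx=-2,dy=-7->C; (1,4):dx=-4,dy=-9->C; (1,5):dx=-1,dy=-3->C
  (1,6):dx=+1,dy=+2->C; (1,7):dx=+4,dy=+3->C; (1,8):dx=-6,dy=-10->C; (1,9):dx=-8,dy=-13->C
  (2,3):dx=+1,dy=-3->D; (2,4):dx=-1,dy=-5->C; (2,5):dx=+2,dy=+1->C; (2,6):dx=+4,dy=+6->C
  (2,7):dx=+7,dy=+7->C; (2,8):dx=-3,dy=-6->C; (2,9):dx=-5,dy=-9->C; (3,4):dx=-2,dy=-2->C
  (3,5):dx=+1,dy=+4->C; (3,6):dx=+3,dy=+9->C; (3,7):dx=+6,dy=+10->C; (3,8):dx=-4,dy=-3->C
  (3,9):dx=-6,dy=-6->C; (4,5):dx=+3,dy=+6->C; (4,6):dx=+5,dy=+11->C; (4,7):dx=+8,dy=+12->C
  (4,8):dx=-2,dy=-1->C; (4,9):dx=-4,dy=-4->C; (5,6):dx=+2,dy=+5->C; (5,7):dx=+5,dy=+6->C
  (5,8):dx=-5,dy=-7->C; (5,9):dx=-7,dy=-10->C; (6,7):dx=+3,dy=+1->C; (6,8):dx=-7,dy=-12->C
  (6,9):dx=-9,dy=-15->C; (7,8):dx=-10,dy=-13->C; (7,9):dx=-12,dy=-16->C; (8,9):dx=-2,dy=-3->C
Step 2: C = 35, D = 1, total pairs = 36.
Step 3: tau = (C - D)/(n(n-1)/2) = (35 - 1)/36 = 0.944444.
Step 4: Exact two-sided p-value (enumerate n! = 362880 permutations of y under H0): p = 0.000050.
Step 5: alpha = 0.1. reject H0.

tau_b = 0.9444 (C=35, D=1), p = 0.000050, reject H0.


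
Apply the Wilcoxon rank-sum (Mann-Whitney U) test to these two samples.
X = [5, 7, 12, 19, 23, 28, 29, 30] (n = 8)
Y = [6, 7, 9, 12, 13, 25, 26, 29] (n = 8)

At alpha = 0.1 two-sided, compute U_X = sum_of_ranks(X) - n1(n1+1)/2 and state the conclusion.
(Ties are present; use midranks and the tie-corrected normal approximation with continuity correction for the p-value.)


Step 1: Combine and sort all 16 observations; assign midranks.
sorted (value, group): (5,X), (6,Y), (7,X), (7,Y), (9,Y), (12,X), (12,Y), (13,Y), (19,X), (23,X), (25,Y), (26,Y), (28,X), (29,X), (29,Y), (30,X)
ranks: 5->1, 6->2, 7->3.5, 7->3.5, 9->5, 12->6.5, 12->6.5, 13->8, 19->9, 23->10, 25->11, 26->12, 28->13, 29->14.5, 29->14.5, 30->16
Step 2: Rank sum for X: R1 = 1 + 3.5 + 6.5 + 9 + 10 + 13 + 14.5 + 16 = 73.5.
Step 3: U_X = R1 - n1(n1+1)/2 = 73.5 - 8*9/2 = 73.5 - 36 = 37.5.
       U_Y = n1*n2 - U_X = 64 - 37.5 = 26.5.
Step 4: Ties are present, so use the tie-corrected normal approximation (with continuity correction) for the p-value.
Step 5: p-value = 0.598703; compare to alpha = 0.1. fail to reject H0.

U_X = 37.5, p = 0.598703, fail to reject H0 at alpha = 0.1.


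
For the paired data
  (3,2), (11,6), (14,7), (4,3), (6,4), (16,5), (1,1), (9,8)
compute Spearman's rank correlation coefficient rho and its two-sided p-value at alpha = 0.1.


Step 1: Rank x and y separately (midranks; no ties here).
rank(x): 3->2, 11->6, 14->7, 4->3, 6->4, 16->8, 1->1, 9->5
rank(y): 2->2, 6->6, 7->7, 3->3, 4->4, 5->5, 1->1, 8->8
Step 2: d_i = R_x(i) - R_y(i); compute d_i^2.
  (2-2)^2=0, (6-6)^2=0, (7-7)^2=0, (3-3)^2=0, (4-4)^2=0, (8-5)^2=9, (1-1)^2=0, (5-8)^2=9
sum(d^2) = 18.
Step 3: rho = 1 - 6*18 / (8*(8^2 - 1)) = 1 - 108/504 = 0.785714.
Step 4: Under H0, t = rho * sqrt((n-2)/(1-rho^2)) = 3.1113 ~ t(6).
Step 5: Two-sided p-value from the t-distribution with 6 df = 0.020815.
Step 6: alpha = 0.1. reject H0.

rho = 0.7857, p = 0.020815, reject H0 at alpha = 0.1.


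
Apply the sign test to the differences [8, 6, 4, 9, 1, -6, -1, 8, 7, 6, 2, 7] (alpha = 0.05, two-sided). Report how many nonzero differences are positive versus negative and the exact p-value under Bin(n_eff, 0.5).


Step 1: Discard zero differences. Original n = 12; n_eff = number of nonzero differences = 12.
Nonzero differences (with sign): +8, +6, +4, +9, +1, -6, -1, +8, +7, +6, +2, +7
Step 2: Count signs: positive = 10, negative = 2.
Step 3: Under H0: P(positive) = 0.5, so the number of positives S ~ Bin(12, 0.5).
Step 4: Two-sided exact p-value = sum of Bin(12,0.5) probabilities at or below the observed probability = 0.038574.
Step 5: alpha = 0.05. reject H0.

n_eff = 12, pos = 10, neg = 2, p = 0.038574, reject H0.


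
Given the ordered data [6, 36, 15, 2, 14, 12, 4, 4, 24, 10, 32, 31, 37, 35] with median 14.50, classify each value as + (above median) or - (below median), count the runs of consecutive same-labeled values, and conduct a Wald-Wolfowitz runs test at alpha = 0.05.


Step 1: Compute median = 14.50; label A = above, B = below.
Labels in order: BAABBBBBABAAAA  (n_A = 7, n_B = 7)
Step 2: Count runs R = 6.
Step 3: Under H0 (random ordering), E[R] = 2*n_A*n_B/(n_A+n_B) + 1 = 2*7*7/14 + 1 = 8.0000.
        Var[R] = 2*n_A*n_B*(2*n_A*n_B - n_A - n_B) / ((n_A+n_B)^2 * (n_A+n_B-1)) = 8232/2548 = 3.2308.
        SD[R] = 1.7974.
Step 4: Continuity-corrected z = (R + 0.5 - E[R]) / SD[R] = (6 + 0.5 - 8.0000) / 1.7974 = -0.8345.
Step 5: Two-sided p-value via normal approximation = 2*(1 - Phi(|z|)) = 0.403986.
Step 6: alpha = 0.05. fail to reject H0.

R = 6, z = -0.8345, p = 0.403986, fail to reject H0.


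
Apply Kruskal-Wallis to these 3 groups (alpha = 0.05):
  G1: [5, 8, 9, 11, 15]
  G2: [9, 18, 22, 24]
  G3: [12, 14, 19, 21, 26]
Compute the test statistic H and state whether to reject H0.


Step 1: Combine all N = 14 observations and assign midranks.
sorted (value, group, rank): (5,G1,1), (8,G1,2), (9,G1,3.5), (9,G2,3.5), (11,G1,5), (12,G3,6), (14,G3,7), (15,G1,8), (18,G2,9), (19,G3,10), (21,G3,11), (22,G2,12), (24,G2,13), (26,G3,14)
Step 2: Sum ranks within each group.
R_1 = 19.5 (n_1 = 5)
R_2 = 37.5 (n_2 = 4)
R_3 = 48 (n_3 = 5)
Step 3: H = 12/(N(N+1)) * sum(R_i^2/n_i) - 3(N+1)
     = 12/(14*15) * (19.5^2/5 + 37.5^2/4 + 48^2/5) - 3*15
     = 0.057143 * 888.413 - 45
     = 5.766429.
Step 4: Ties present; correction factor C = 1 - 6/(14^3 - 14) = 0.997802. Corrected H = 5.766429 / 0.997802 = 5.779130.
Step 5: Under H0, H ~ chi^2(2); p-value = 0.055600.
Step 6: alpha = 0.05. fail to reject H0.

H = 5.7791, df = 2, p = 0.055600, fail to reject H0.


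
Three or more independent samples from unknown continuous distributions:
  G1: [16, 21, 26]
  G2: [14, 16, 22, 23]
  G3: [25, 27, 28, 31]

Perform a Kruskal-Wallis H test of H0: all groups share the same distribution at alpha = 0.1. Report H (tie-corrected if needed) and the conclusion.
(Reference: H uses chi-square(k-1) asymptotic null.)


Step 1: Combine all N = 11 observations and assign midranks.
sorted (value, group, rank): (14,G2,1), (16,G1,2.5), (16,G2,2.5), (21,G1,4), (22,G2,5), (23,G2,6), (25,G3,7), (26,G1,8), (27,G3,9), (28,G3,10), (31,G3,11)
Step 2: Sum ranks within each group.
R_1 = 14.5 (n_1 = 3)
R_2 = 14.5 (n_2 = 4)
R_3 = 37 (n_3 = 4)
Step 3: H = 12/(N(N+1)) * sum(R_i^2/n_i) - 3(N+1)
     = 12/(11*12) * (14.5^2/3 + 14.5^2/4 + 37^2/4) - 3*12
     = 0.090909 * 464.896 - 36
     = 6.263258.
Step 4: Ties present; correction factor C = 1 - 6/(11^3 - 11) = 0.995455. Corrected H = 6.263258 / 0.995455 = 6.291857.
Step 5: Under H0, H ~ chi^2(2); p-value = 0.043027.
Step 6: alpha = 0.1. reject H0.

H = 6.2919, df = 2, p = 0.043027, reject H0.


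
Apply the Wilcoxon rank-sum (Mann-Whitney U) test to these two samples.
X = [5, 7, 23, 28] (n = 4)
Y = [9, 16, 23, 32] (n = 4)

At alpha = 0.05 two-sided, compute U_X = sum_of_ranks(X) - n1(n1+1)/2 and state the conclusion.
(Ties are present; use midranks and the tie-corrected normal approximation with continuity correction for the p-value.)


Step 1: Combine and sort all 8 observations; assign midranks.
sorted (value, group): (5,X), (7,X), (9,Y), (16,Y), (23,X), (23,Y), (28,X), (32,Y)
ranks: 5->1, 7->2, 9->3, 16->4, 23->5.5, 23->5.5, 28->7, 32->8
Step 2: Rank sum for X: R1 = 1 + 2 + 5.5 + 7 = 15.5.
Step 3: U_X = R1 - n1(n1+1)/2 = 15.5 - 4*5/2 = 15.5 - 10 = 5.5.
       U_Y = n1*n2 - U_X = 16 - 5.5 = 10.5.
Step 4: Ties are present, so use the tie-corrected normal approximation (with continuity correction) for the p-value.
Step 5: p-value = 0.561363; compare to alpha = 0.05. fail to reject H0.

U_X = 5.5, p = 0.561363, fail to reject H0 at alpha = 0.05.


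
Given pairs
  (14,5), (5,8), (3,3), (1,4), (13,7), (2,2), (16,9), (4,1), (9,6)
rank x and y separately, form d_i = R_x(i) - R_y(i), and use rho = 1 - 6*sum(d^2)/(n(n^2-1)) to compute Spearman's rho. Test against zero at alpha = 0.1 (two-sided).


Step 1: Rank x and y separately (midranks; no ties here).
rank(x): 14->8, 5->5, 3->3, 1->1, 13->7, 2->2, 16->9, 4->4, 9->6
rank(y): 5->5, 8->8, 3->3, 4->4, 7->7, 2->2, 9->9, 1->1, 6->6
Step 2: d_i = R_x(i) - R_y(i); compute d_i^2.
  (8-5)^2=9, (5-8)^2=9, (3-3)^2=0, (1-4)^2=9, (7-7)^2=0, (2-2)^2=0, (9-9)^2=0, (4-1)^2=9, (6-6)^2=0
sum(d^2) = 36.
Step 3: rho = 1 - 6*36 / (9*(9^2 - 1)) = 1 - 216/720 = 0.700000.
Step 4: Under H0, t = rho * sqrt((n-2)/(1-rho^2)) = 2.5934 ~ t(7).
Step 5: Two-sided p-value from the t-distribution with 7 df = 0.035770.
Step 6: alpha = 0.1. reject H0.

rho = 0.7000, p = 0.035770, reject H0 at alpha = 0.1.


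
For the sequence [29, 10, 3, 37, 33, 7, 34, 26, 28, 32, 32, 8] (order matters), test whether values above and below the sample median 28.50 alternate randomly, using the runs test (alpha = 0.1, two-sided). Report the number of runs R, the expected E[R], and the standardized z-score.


Step 1: Compute median = 28.50; label A = above, B = below.
Labels in order: ABBAABABBAAB  (n_A = 6, n_B = 6)
Step 2: Count runs R = 8.
Step 3: Under H0 (random ordering), E[R] = 2*n_A*n_B/(n_A+n_B) + 1 = 2*6*6/12 + 1 = 7.0000.
        Var[R] = 2*n_A*n_B*(2*n_A*n_B - n_A - n_B) / ((n_A+n_B)^2 * (n_A+n_B-1)) = 4320/1584 = 2.7273.
        SD[R] = 1.6514.
Step 4: Continuity-corrected z = (R - 0.5 - E[R]) / SD[R] = (8 - 0.5 - 7.0000) / 1.6514 = 0.3028.
Step 5: Two-sided p-value via normal approximation = 2*(1 - Phi(|z|)) = 0.762069.
Step 6: alpha = 0.1. fail to reject H0.

R = 8, z = 0.3028, p = 0.762069, fail to reject H0.


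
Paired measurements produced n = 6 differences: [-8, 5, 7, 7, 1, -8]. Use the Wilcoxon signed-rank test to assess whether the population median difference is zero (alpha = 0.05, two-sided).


Step 1: Drop any zero differences (none here) and take |d_i|.
|d| = [8, 5, 7, 7, 1, 8]
Step 2: Midrank |d_i| (ties get averaged ranks).
ranks: |8|->5.5, |5|->2, |7|->3.5, |7|->3.5, |1|->1, |8|->5.5
Step 3: Attach original signs; sum ranks with positive sign and with negative sign.
W+ = 2 + 3.5 + 3.5 + 1 = 10
W- = 5.5 + 5.5 = 11
(Check: W+ + W- = 21 should equal n(n+1)/2 = 21.)
Step 4: Test statistic W = min(W+, W-) = 10.
Step 5: Ties in |d|, so use the tie-corrected normal approximation.
        E[W] = n(n+1)/4 = 6*7/4 = 10.5.
        Tie groups: |d|=7 (t=2), |d|=8 (t=2); sum(t^3 - t) = 12.
        Var[W] = n(n+1)(2n+1)/24 - sum(t^3-t)/48 = 546/24 - 12/48 = 22.5.
        z = (W - E[W]) / sqrt(Var[W]) = (10 - 10.5) / 4.7434 = -0.1054.
        Two-sided p = 2*Phi(z) = 0.916051.
Step 6: alpha = 0.05. fail to reject H0.

W+ = 10, W- = 11, W = min = 10, p = 0.916051, fail to reject H0.


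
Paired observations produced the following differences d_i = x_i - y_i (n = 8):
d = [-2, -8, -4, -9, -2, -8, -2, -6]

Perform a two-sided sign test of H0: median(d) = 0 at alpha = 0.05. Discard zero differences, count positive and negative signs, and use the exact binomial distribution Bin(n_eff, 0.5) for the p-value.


Step 1: Discard zero differences. Original n = 8; n_eff = number of nonzero differences = 8.
Nonzero differences (with sign): -2, -8, -4, -9, -2, -8, -2, -6
Step 2: Count signs: positive = 0, negative = 8.
Step 3: Under H0: P(positive) = 0.5, so the number of positives S ~ Bin(8, 0.5).
Step 4: Two-sided exact p-value = sum of Bin(8,0.5) probabilities at or below the observed probability = 0.007812.
Step 5: alpha = 0.05. reject H0.

n_eff = 8, pos = 0, neg = 8, p = 0.007812, reject H0.


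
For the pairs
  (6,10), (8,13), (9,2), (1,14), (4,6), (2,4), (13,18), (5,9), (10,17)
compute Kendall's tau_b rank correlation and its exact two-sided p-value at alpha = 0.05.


Step 1: Enumerate the 36 unordered pairs (i,j) with i<j and classify each by sign(x_j-x_i) * sign(y_j-y_i).
  (1,2):dx=+2,dy=+3->C; (1,3):dx=+3,dy=-8->D; (1,4):dx=-5,dy=+4->D; (1,5):dx=-2,dy=-4->C
  (1,6):dx=-4,dy=-6->C; (1,7):dx=+7,dy=+8->C; (1,8):dx=-1,dy=-1->C; (1,9):dx=+4,dy=+7->C
  (2,3):dx=+1,dy=-11->D; (2,4):dx=-7,dy=+1->D; (2,5):dx=-4,dy=-7->C; (2,6):dx=-6,dy=-9->C
  (2,7):dx=+5,dy=+5->C; (2,8):dx=-3,dy=-4->C; (2,9):dx=+2,dy=+4->C; (3,4):dx=-8,dy=+12->D
  (3,5):dx=-5,dy=+4->D; (3,6):dx=-7,dy=+2->D; (3,7):dx=+4,dy=+16->C; (3,8):dx=-4,dy=+7->D
  (3,9):dx=+1,dy=+15->C; (4,5):dx=+3,dy=-8->D; (4,6):dx=+1,dy=-10->D; (4,7):dx=+12,dy=+4->C
  (4,8):dx=+4,dy=-5->D; (4,9):dx=+9,dy=+3->C; (5,6):dx=-2,dy=-2->C; (5,7):dx=+9,dy=+12->C
  (5,8):dx=+1,dy=+3->C; (5,9):dx=+6,dy=+11->C; (6,7):dx=+11,dy=+14->C; (6,8):dx=+3,dy=+5->C
  (6,9):dx=+8,dy=+13->C; (7,8):dx=-8,dy=-9->C; (7,9):dx=-3,dy=-1->C; (8,9):dx=+5,dy=+8->C
Step 2: C = 25, D = 11, total pairs = 36.
Step 3: tau = (C - D)/(n(n-1)/2) = (25 - 11)/36 = 0.388889.
Step 4: Exact two-sided p-value (enumerate n! = 362880 permutations of y under H0): p = 0.180181.
Step 5: alpha = 0.05. fail to reject H0.

tau_b = 0.3889 (C=25, D=11), p = 0.180181, fail to reject H0.


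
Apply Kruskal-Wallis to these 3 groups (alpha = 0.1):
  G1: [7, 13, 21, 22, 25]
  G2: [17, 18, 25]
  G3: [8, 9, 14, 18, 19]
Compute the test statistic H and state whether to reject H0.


Step 1: Combine all N = 13 observations and assign midranks.
sorted (value, group, rank): (7,G1,1), (8,G3,2), (9,G3,3), (13,G1,4), (14,G3,5), (17,G2,6), (18,G2,7.5), (18,G3,7.5), (19,G3,9), (21,G1,10), (22,G1,11), (25,G1,12.5), (25,G2,12.5)
Step 2: Sum ranks within each group.
R_1 = 38.5 (n_1 = 5)
R_2 = 26 (n_2 = 3)
R_3 = 26.5 (n_3 = 5)
Step 3: H = 12/(N(N+1)) * sum(R_i^2/n_i) - 3(N+1)
     = 12/(13*14) * (38.5^2/5 + 26^2/3 + 26.5^2/5) - 3*14
     = 0.065934 * 662.233 - 42
     = 1.663736.
Step 4: Ties present; correction factor C = 1 - 12/(13^3 - 13) = 0.994505. Corrected H = 1.663736 / 0.994505 = 1.672928.
Step 5: Under H0, H ~ chi^2(2); p-value = 0.433240.
Step 6: alpha = 0.1. fail to reject H0.

H = 1.6729, df = 2, p = 0.433240, fail to reject H0.


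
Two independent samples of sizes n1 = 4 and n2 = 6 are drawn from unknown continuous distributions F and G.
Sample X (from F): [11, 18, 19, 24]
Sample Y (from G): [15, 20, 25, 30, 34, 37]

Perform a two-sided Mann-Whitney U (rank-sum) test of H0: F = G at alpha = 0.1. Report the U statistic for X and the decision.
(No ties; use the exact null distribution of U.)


Step 1: Combine and sort all 10 observations; assign midranks.
sorted (value, group): (11,X), (15,Y), (18,X), (19,X), (20,Y), (24,X), (25,Y), (30,Y), (34,Y), (37,Y)
ranks: 11->1, 15->2, 18->3, 19->4, 20->5, 24->6, 25->7, 30->8, 34->9, 37->10
Step 2: Rank sum for X: R1 = 1 + 3 + 4 + 6 = 14.
Step 3: U_X = R1 - n1(n1+1)/2 = 14 - 4*5/2 = 14 - 10 = 4.
       U_Y = n1*n2 - U_X = 24 - 4 = 20.
Step 4: No ties, so the exact null distribution of U (based on enumerating the C(10,4) = 210 equally likely rank assignments) gives the two-sided p-value.
Step 5: p-value = 0.114286; compare to alpha = 0.1. fail to reject H0.

U_X = 4, p = 0.114286, fail to reject H0 at alpha = 0.1.


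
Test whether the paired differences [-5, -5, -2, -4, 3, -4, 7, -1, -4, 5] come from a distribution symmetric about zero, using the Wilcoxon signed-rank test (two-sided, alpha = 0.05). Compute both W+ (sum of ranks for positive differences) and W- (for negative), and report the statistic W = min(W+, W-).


Step 1: Drop any zero differences (none here) and take |d_i|.
|d| = [5, 5, 2, 4, 3, 4, 7, 1, 4, 5]
Step 2: Midrank |d_i| (ties get averaged ranks).
ranks: |5|->8, |5|->8, |2|->2, |4|->5, |3|->3, |4|->5, |7|->10, |1|->1, |4|->5, |5|->8
Step 3: Attach original signs; sum ranks with positive sign and with negative sign.
W+ = 3 + 10 + 8 = 21
W- = 8 + 8 + 2 + 5 + 5 + 1 + 5 = 34
(Check: W+ + W- = 55 should equal n(n+1)/2 = 55.)
Step 4: Test statistic W = min(W+, W-) = 21.
Step 5: Ties in |d|, so use the tie-corrected normal approximation.
        E[W] = n(n+1)/4 = 10*11/4 = 27.5.
        Tie groups: |d|=4 (t=3), |d|=5 (t=3); sum(t^3 - t) = 48.
        Var[W] = n(n+1)(2n+1)/24 - sum(t^3-t)/48 = 2310/24 - 48/48 = 95.25.
        z = (W - E[W]) / sqrt(Var[W]) = (21 - 27.5) / 9.7596 = -0.6660.
        Two-sided p = 2*Phi(z) = 0.505405.
Step 6: alpha = 0.05. fail to reject H0.

W+ = 21, W- = 34, W = min = 21, p = 0.505405, fail to reject H0.


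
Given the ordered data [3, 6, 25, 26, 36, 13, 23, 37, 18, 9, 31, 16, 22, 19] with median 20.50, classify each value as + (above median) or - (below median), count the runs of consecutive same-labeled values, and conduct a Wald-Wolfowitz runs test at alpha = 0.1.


Step 1: Compute median = 20.50; label A = above, B = below.
Labels in order: BBAAABAABBABAB  (n_A = 7, n_B = 7)
Step 2: Count runs R = 9.
Step 3: Under H0 (random ordering), E[R] = 2*n_A*n_B/(n_A+n_B) + 1 = 2*7*7/14 + 1 = 8.0000.
        Var[R] = 2*n_A*n_B*(2*n_A*n_B - n_A - n_B) / ((n_A+n_B)^2 * (n_A+n_B-1)) = 8232/2548 = 3.2308.
        SD[R] = 1.7974.
Step 4: Continuity-corrected z = (R - 0.5 - E[R]) / SD[R] = (9 - 0.5 - 8.0000) / 1.7974 = 0.2782.
Step 5: Two-sided p-value via normal approximation = 2*(1 - Phi(|z|)) = 0.780879.
Step 6: alpha = 0.1. fail to reject H0.

R = 9, z = 0.2782, p = 0.780879, fail to reject H0.


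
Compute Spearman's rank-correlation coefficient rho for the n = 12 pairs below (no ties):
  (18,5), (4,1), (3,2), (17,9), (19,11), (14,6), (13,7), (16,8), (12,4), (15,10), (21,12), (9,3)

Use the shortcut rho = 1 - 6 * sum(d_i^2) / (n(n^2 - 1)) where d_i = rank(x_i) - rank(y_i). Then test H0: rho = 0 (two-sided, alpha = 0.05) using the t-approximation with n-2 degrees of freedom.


Step 1: Rank x and y separately (midranks; no ties here).
rank(x): 18->10, 4->2, 3->1, 17->9, 19->11, 14->6, 13->5, 16->8, 12->4, 15->7, 21->12, 9->3
rank(y): 5->5, 1->1, 2->2, 9->9, 11->11, 6->6, 7->7, 8->8, 4->4, 10->10, 12->12, 3->3
Step 2: d_i = R_x(i) - R_y(i); compute d_i^2.
  (10-5)^2=25, (2-1)^2=1, (1-2)^2=1, (9-9)^2=0, (11-11)^2=0, (6-6)^2=0, (5-7)^2=4, (8-8)^2=0, (4-4)^2=0, (7-10)^2=9, (12-12)^2=0, (3-3)^2=0
sum(d^2) = 40.
Step 3: rho = 1 - 6*40 / (12*(12^2 - 1)) = 1 - 240/1716 = 0.860140.
Step 4: Under H0, t = rho * sqrt((n-2)/(1-rho^2)) = 5.3327 ~ t(10).
Step 5: Two-sided p-value from the t-distribution with 10 df = 0.000332.
Step 6: alpha = 0.05. reject H0.

rho = 0.8601, p = 0.000332, reject H0 at alpha = 0.05.


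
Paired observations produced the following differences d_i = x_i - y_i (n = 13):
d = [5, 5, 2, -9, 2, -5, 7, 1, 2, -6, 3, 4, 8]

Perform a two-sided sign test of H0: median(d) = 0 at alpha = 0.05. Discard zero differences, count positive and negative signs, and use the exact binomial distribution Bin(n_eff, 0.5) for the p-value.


Step 1: Discard zero differences. Original n = 13; n_eff = number of nonzero differences = 13.
Nonzero differences (with sign): +5, +5, +2, -9, +2, -5, +7, +1, +2, -6, +3, +4, +8
Step 2: Count signs: positive = 10, negative = 3.
Step 3: Under H0: P(positive) = 0.5, so the number of positives S ~ Bin(13, 0.5).
Step 4: Two-sided exact p-value = sum of Bin(13,0.5) probabilities at or below the observed probability = 0.092285.
Step 5: alpha = 0.05. fail to reject H0.

n_eff = 13, pos = 10, neg = 3, p = 0.092285, fail to reject H0.


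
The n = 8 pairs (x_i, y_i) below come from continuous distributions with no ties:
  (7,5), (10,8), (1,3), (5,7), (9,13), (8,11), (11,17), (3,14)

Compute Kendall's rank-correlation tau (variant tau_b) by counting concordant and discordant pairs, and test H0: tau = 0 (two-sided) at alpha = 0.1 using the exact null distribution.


Step 1: Enumerate the 28 unordered pairs (i,j) with i<j and classify each by sign(x_j-x_i) * sign(y_j-y_i).
  (1,2):dx=+3,dy=+3->C; (1,3):dx=-6,dy=-2->C; (1,4):dx=-2,dy=+2->D; (1,5):dx=+2,dy=+8->C
  (1,6):dx=+1,dy=+6->C; (1,7):dx=+4,dy=+12->C; (1,8):dx=-4,dy=+9->D; (2,3):dx=-9,dy=-5->C
  (2,4):dx=-5,dy=-1->C; (2,5):dx=-1,dy=+5->D; (2,6):dx=-2,dy=+3->D; (2,7):dx=+1,dy=+9->C
  (2,8):dx=-7,dy=+6->D; (3,4):dx=+4,dy=+4->C; (3,5):dx=+8,dy=+10->C; (3,6):dx=+7,dy=+8->C
  (3,7):dx=+10,dy=+14->C; (3,8):dx=+2,dy=+11->C; (4,5):dx=+4,dy=+6->C; (4,6):dx=+3,dy=+4->C
  (4,7):dx=+6,dy=+10->C; (4,8):dx=-2,dy=+7->D; (5,6):dx=-1,dy=-2->C; (5,7):dx=+2,dy=+4->C
  (5,8):dx=-6,dy=+1->D; (6,7):dx=+3,dy=+6->C; (6,8):dx=-5,dy=+3->D; (7,8):dx=-8,dy=-3->C
Step 2: C = 20, D = 8, total pairs = 28.
Step 3: tau = (C - D)/(n(n-1)/2) = (20 - 8)/28 = 0.428571.
Step 4: Exact two-sided p-value (enumerate n! = 40320 permutations of y under H0): p = 0.178869.
Step 5: alpha = 0.1. fail to reject H0.

tau_b = 0.4286 (C=20, D=8), p = 0.178869, fail to reject H0.


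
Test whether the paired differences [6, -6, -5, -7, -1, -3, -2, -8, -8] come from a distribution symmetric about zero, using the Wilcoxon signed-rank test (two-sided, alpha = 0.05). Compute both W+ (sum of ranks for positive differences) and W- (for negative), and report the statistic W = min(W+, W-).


Step 1: Drop any zero differences (none here) and take |d_i|.
|d| = [6, 6, 5, 7, 1, 3, 2, 8, 8]
Step 2: Midrank |d_i| (ties get averaged ranks).
ranks: |6|->5.5, |6|->5.5, |5|->4, |7|->7, |1|->1, |3|->3, |2|->2, |8|->8.5, |8|->8.5
Step 3: Attach original signs; sum ranks with positive sign and with negative sign.
W+ = 5.5 = 5.5
W- = 5.5 + 4 + 7 + 1 + 3 + 2 + 8.5 + 8.5 = 39.5
(Check: W+ + W- = 45 should equal n(n+1)/2 = 45.)
Step 4: Test statistic W = min(W+, W-) = 5.5.
Step 5: Ties in |d|, so use the tie-corrected normal approximation.
        E[W] = n(n+1)/4 = 9*10/4 = 22.5.
        Tie groups: |d|=6 (t=2), |d|=8 (t=2); sum(t^3 - t) = 12.
        Var[W] = n(n+1)(2n+1)/24 - sum(t^3-t)/48 = 1710/24 - 12/48 = 71.
        z = (W - E[W]) / sqrt(Var[W]) = (5.5 - 22.5) / 8.4261 = -2.0175.
        Two-sided p = 2*Phi(z) = 0.043640.
Step 6: alpha = 0.05. reject H0.

W+ = 5.5, W- = 39.5, W = min = 5.5, p = 0.043640, reject H0.


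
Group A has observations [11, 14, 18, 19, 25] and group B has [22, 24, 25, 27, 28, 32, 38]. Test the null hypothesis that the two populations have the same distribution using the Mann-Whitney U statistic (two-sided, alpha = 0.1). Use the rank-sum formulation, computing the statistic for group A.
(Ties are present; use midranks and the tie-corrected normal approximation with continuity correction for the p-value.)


Step 1: Combine and sort all 12 observations; assign midranks.
sorted (value, group): (11,X), (14,X), (18,X), (19,X), (22,Y), (24,Y), (25,X), (25,Y), (27,Y), (28,Y), (32,Y), (38,Y)
ranks: 11->1, 14->2, 18->3, 19->4, 22->5, 24->6, 25->7.5, 25->7.5, 27->9, 28->10, 32->11, 38->12
Step 2: Rank sum for X: R1 = 1 + 2 + 3 + 4 + 7.5 = 17.5.
Step 3: U_X = R1 - n1(n1+1)/2 = 17.5 - 5*6/2 = 17.5 - 15 = 2.5.
       U_Y = n1*n2 - U_X = 35 - 2.5 = 32.5.
Step 4: Ties are present, so use the tie-corrected normal approximation (with continuity correction) for the p-value.
Step 5: p-value = 0.018328; compare to alpha = 0.1. reject H0.

U_X = 2.5, p = 0.018328, reject H0 at alpha = 0.1.


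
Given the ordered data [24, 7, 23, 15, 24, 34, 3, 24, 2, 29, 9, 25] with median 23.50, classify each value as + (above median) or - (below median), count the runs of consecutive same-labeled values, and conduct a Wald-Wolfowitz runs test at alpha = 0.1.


Step 1: Compute median = 23.50; label A = above, B = below.
Labels in order: ABBBAABABABA  (n_A = 6, n_B = 6)
Step 2: Count runs R = 9.
Step 3: Under H0 (random ordering), E[R] = 2*n_A*n_B/(n_A+n_B) + 1 = 2*6*6/12 + 1 = 7.0000.
        Var[R] = 2*n_A*n_B*(2*n_A*n_B - n_A - n_B) / ((n_A+n_B)^2 * (n_A+n_B-1)) = 4320/1584 = 2.7273.
        SD[R] = 1.6514.
Step 4: Continuity-corrected z = (R - 0.5 - E[R]) / SD[R] = (9 - 0.5 - 7.0000) / 1.6514 = 0.9083.
Step 5: Two-sided p-value via normal approximation = 2*(1 - Phi(|z|)) = 0.363722.
Step 6: alpha = 0.1. fail to reject H0.

R = 9, z = 0.9083, p = 0.363722, fail to reject H0.


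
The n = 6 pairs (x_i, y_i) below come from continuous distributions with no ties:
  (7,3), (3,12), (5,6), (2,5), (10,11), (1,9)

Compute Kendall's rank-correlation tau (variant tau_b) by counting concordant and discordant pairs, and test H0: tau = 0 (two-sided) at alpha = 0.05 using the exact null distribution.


Step 1: Enumerate the 15 unordered pairs (i,j) with i<j and classify each by sign(x_j-x_i) * sign(y_j-y_i).
  (1,2):dx=-4,dy=+9->D; (1,3):dx=-2,dy=+3->D; (1,4):dx=-5,dy=+2->D; (1,5):dx=+3,dy=+8->C
  (1,6):dx=-6,dy=+6->D; (2,3):dx=+2,dy=-6->D; (2,4):dx=-1,dy=-7->C; (2,5):dx=+7,dy=-1->D
  (2,6):dx=-2,dy=-3->C; (3,4):dx=-3,dy=-1->C; (3,5):dx=+5,dy=+5->C; (3,6):dx=-4,dy=+3->D
  (4,5):dx=+8,dy=+6->C; (4,6):dx=-1,dy=+4->D; (5,6):dx=-9,dy=-2->C
Step 2: C = 7, D = 8, total pairs = 15.
Step 3: tau = (C - D)/(n(n-1)/2) = (7 - 8)/15 = -0.066667.
Step 4: Exact two-sided p-value (enumerate n! = 720 permutations of y under H0): p = 1.000000.
Step 5: alpha = 0.05. fail to reject H0.

tau_b = -0.0667 (C=7, D=8), p = 1.000000, fail to reject H0.


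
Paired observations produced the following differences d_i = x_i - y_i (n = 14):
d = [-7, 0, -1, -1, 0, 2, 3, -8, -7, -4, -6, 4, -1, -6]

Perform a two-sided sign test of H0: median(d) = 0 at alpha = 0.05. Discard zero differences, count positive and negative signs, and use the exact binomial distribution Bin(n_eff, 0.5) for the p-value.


Step 1: Discard zero differences. Original n = 14; n_eff = number of nonzero differences = 12.
Nonzero differences (with sign): -7, -1, -1, +2, +3, -8, -7, -4, -6, +4, -1, -6
Step 2: Count signs: positive = 3, negative = 9.
Step 3: Under H0: P(positive) = 0.5, so the number of positives S ~ Bin(12, 0.5).
Step 4: Two-sided exact p-value = sum of Bin(12,0.5) probabilities at or below the observed probability = 0.145996.
Step 5: alpha = 0.05. fail to reject H0.

n_eff = 12, pos = 3, neg = 9, p = 0.145996, fail to reject H0.


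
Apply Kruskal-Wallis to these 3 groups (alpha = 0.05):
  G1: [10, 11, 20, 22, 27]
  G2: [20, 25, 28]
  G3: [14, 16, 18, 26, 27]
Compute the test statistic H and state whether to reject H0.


Step 1: Combine all N = 13 observations and assign midranks.
sorted (value, group, rank): (10,G1,1), (11,G1,2), (14,G3,3), (16,G3,4), (18,G3,5), (20,G1,6.5), (20,G2,6.5), (22,G1,8), (25,G2,9), (26,G3,10), (27,G1,11.5), (27,G3,11.5), (28,G2,13)
Step 2: Sum ranks within each group.
R_1 = 29 (n_1 = 5)
R_2 = 28.5 (n_2 = 3)
R_3 = 33.5 (n_3 = 5)
Step 3: H = 12/(N(N+1)) * sum(R_i^2/n_i) - 3(N+1)
     = 12/(13*14) * (29^2/5 + 28.5^2/3 + 33.5^2/5) - 3*14
     = 0.065934 * 663.4 - 42
     = 1.740659.
Step 4: Ties present; correction factor C = 1 - 12/(13^3 - 13) = 0.994505. Corrected H = 1.740659 / 0.994505 = 1.750276.
Step 5: Under H0, H ~ chi^2(2); p-value = 0.416804.
Step 6: alpha = 0.05. fail to reject H0.

H = 1.7503, df = 2, p = 0.416804, fail to reject H0.


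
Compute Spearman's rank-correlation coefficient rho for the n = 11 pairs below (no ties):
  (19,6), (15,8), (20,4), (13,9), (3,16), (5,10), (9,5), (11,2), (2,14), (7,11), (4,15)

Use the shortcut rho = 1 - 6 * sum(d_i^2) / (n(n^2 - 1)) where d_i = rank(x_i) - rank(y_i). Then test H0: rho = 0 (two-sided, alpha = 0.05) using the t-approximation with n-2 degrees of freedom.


Step 1: Rank x and y separately (midranks; no ties here).
rank(x): 19->10, 15->9, 20->11, 13->8, 3->2, 5->4, 9->6, 11->7, 2->1, 7->5, 4->3
rank(y): 6->4, 8->5, 4->2, 9->6, 16->11, 10->7, 5->3, 2->1, 14->9, 11->8, 15->10
Step 2: d_i = R_x(i) - R_y(i); compute d_i^2.
  (10-4)^2=36, (9-5)^2=16, (11-2)^2=81, (8-6)^2=4, (2-11)^2=81, (4-7)^2=9, (6-3)^2=9, (7-1)^2=36, (1-9)^2=64, (5-8)^2=9, (3-10)^2=49
sum(d^2) = 394.
Step 3: rho = 1 - 6*394 / (11*(11^2 - 1)) = 1 - 2364/1320 = -0.790909.
Step 4: Under H0, t = rho * sqrt((n-2)/(1-rho^2)) = -3.8774 ~ t(9).
Step 5: Two-sided p-value from the t-distribution with 9 df = 0.003746.
Step 6: alpha = 0.05. reject H0.

rho = -0.7909, p = 0.003746, reject H0 at alpha = 0.05.


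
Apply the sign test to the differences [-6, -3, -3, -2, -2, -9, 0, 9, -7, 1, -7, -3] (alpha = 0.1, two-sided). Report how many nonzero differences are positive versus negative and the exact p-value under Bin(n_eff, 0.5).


Step 1: Discard zero differences. Original n = 12; n_eff = number of nonzero differences = 11.
Nonzero differences (with sign): -6, -3, -3, -2, -2, -9, +9, -7, +1, -7, -3
Step 2: Count signs: positive = 2, negative = 9.
Step 3: Under H0: P(positive) = 0.5, so the number of positives S ~ Bin(11, 0.5).
Step 4: Two-sided exact p-value = sum of Bin(11,0.5) probabilities at or below the observed probability = 0.065430.
Step 5: alpha = 0.1. reject H0.

n_eff = 11, pos = 2, neg = 9, p = 0.065430, reject H0.


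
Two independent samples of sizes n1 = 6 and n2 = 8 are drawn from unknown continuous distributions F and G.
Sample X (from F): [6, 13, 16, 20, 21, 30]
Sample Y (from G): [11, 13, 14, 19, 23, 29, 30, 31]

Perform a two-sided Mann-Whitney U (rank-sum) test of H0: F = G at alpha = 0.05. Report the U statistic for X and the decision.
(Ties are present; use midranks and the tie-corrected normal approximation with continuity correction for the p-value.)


Step 1: Combine and sort all 14 observations; assign midranks.
sorted (value, group): (6,X), (11,Y), (13,X), (13,Y), (14,Y), (16,X), (19,Y), (20,X), (21,X), (23,Y), (29,Y), (30,X), (30,Y), (31,Y)
ranks: 6->1, 11->2, 13->3.5, 13->3.5, 14->5, 16->6, 19->7, 20->8, 21->9, 23->10, 29->11, 30->12.5, 30->12.5, 31->14
Step 2: Rank sum for X: R1 = 1 + 3.5 + 6 + 8 + 9 + 12.5 = 40.
Step 3: U_X = R1 - n1(n1+1)/2 = 40 - 6*7/2 = 40 - 21 = 19.
       U_Y = n1*n2 - U_X = 48 - 19 = 29.
Step 4: Ties are present, so use the tie-corrected normal approximation (with continuity correction) for the p-value.
Step 5: p-value = 0.560413; compare to alpha = 0.05. fail to reject H0.

U_X = 19, p = 0.560413, fail to reject H0 at alpha = 0.05.


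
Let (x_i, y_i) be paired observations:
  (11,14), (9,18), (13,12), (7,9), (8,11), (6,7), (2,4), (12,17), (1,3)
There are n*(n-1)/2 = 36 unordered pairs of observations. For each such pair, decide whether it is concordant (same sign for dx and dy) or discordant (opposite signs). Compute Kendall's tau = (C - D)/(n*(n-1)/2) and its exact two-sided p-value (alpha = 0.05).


Step 1: Enumerate the 36 unordered pairs (i,j) with i<j and classify each by sign(x_j-x_i) * sign(y_j-y_i).
  (1,2):dx=-2,dy=+4->D; (1,3):dx=+2,dy=-2->D; (1,4):dx=-4,dy=-5->C; (1,5):dx=-3,dy=-3->C
  (1,6):dx=-5,dy=-7->C; (1,7):dx=-9,dy=-10->C; (1,8):dx=+1,dy=+3->C; (1,9):dx=-10,dy=-11->C
  (2,3):dx=+4,dy=-6->D; (2,4):dx=-2,dy=-9->C; (2,5):dx=-1,dy=-7->C; (2,6):dx=-3,dy=-11->C
  (2,7):dx=-7,dy=-14->C; (2,8):dx=+3,dy=-1->D; (2,9):dx=-8,dy=-15->C; (3,4):dx=-6,dy=-3->C
  (3,5):dx=-5,dy=-1->C; (3,6):dx=-7,dy=-5->C; (3,7):dx=-11,dy=-8->C; (3,8):dx=-1,dy=+5->D
  (3,9):dx=-12,dy=-9->C; (4,5):dx=+1,dy=+2->C; (4,6):dx=-1,dy=-2->C; (4,7):dx=-5,dy=-5->C
  (4,8):dx=+5,dy=+8->C; (4,9):dx=-6,dy=-6->C; (5,6):dx=-2,dy=-4->C; (5,7):dx=-6,dy=-7->C
  (5,8):dx=+4,dy=+6->C; (5,9):dx=-7,dy=-8->C; (6,7):dx=-4,dy=-3->C; (6,8):dx=+6,dy=+10->C
  (6,9):dx=-5,dy=-4->C; (7,8):dx=+10,dy=+13->C; (7,9):dx=-1,dy=-1->C; (8,9):dx=-11,dy=-14->C
Step 2: C = 31, D = 5, total pairs = 36.
Step 3: tau = (C - D)/(n(n-1)/2) = (31 - 5)/36 = 0.722222.
Step 4: Exact two-sided p-value (enumerate n! = 362880 permutations of y under H0): p = 0.005886.
Step 5: alpha = 0.05. reject H0.

tau_b = 0.7222 (C=31, D=5), p = 0.005886, reject H0.


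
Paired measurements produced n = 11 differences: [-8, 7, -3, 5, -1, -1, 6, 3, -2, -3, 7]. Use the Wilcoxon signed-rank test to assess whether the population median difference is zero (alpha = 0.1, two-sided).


Step 1: Drop any zero differences (none here) and take |d_i|.
|d| = [8, 7, 3, 5, 1, 1, 6, 3, 2, 3, 7]
Step 2: Midrank |d_i| (ties get averaged ranks).
ranks: |8|->11, |7|->9.5, |3|->5, |5|->7, |1|->1.5, |1|->1.5, |6|->8, |3|->5, |2|->3, |3|->5, |7|->9.5
Step 3: Attach original signs; sum ranks with positive sign and with negative sign.
W+ = 9.5 + 7 + 8 + 5 + 9.5 = 39
W- = 11 + 5 + 1.5 + 1.5 + 3 + 5 = 27
(Check: W+ + W- = 66 should equal n(n+1)/2 = 66.)
Step 4: Test statistic W = min(W+, W-) = 27.
Step 5: Ties in |d|, so use the tie-corrected normal approximation.
        E[W] = n(n+1)/4 = 11*12/4 = 33.
        Tie groups: |d|=1 (t=2), |d|=3 (t=3), |d|=7 (t=2); sum(t^3 - t) = 36.
        Var[W] = n(n+1)(2n+1)/24 - sum(t^3-t)/48 = 3036/24 - 36/48 = 125.75.
        z = (W - E[W]) / sqrt(Var[W]) = (27 - 33) / 11.2138 = -0.5351.
        Two-sided p = 2*Phi(z) = 0.592613.
Step 6: alpha = 0.1. fail to reject H0.

W+ = 39, W- = 27, W = min = 27, p = 0.592613, fail to reject H0.


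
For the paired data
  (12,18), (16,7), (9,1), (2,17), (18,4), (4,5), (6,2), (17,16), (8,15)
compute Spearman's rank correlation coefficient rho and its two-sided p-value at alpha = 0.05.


Step 1: Rank x and y separately (midranks; no ties here).
rank(x): 12->6, 16->7, 9->5, 2->1, 18->9, 4->2, 6->3, 17->8, 8->4
rank(y): 18->9, 7->5, 1->1, 17->8, 4->3, 5->4, 2->2, 16->7, 15->6
Step 2: d_i = R_x(i) - R_y(i); compute d_i^2.
  (6-9)^2=9, (7-5)^2=4, (5-1)^2=16, (1-8)^2=49, (9-3)^2=36, (2-4)^2=4, (3-2)^2=1, (8-7)^2=1, (4-6)^2=4
sum(d^2) = 124.
Step 3: rho = 1 - 6*124 / (9*(9^2 - 1)) = 1 - 744/720 = -0.033333.
Step 4: Under H0, t = rho * sqrt((n-2)/(1-rho^2)) = -0.0882 ~ t(7).
Step 5: Two-sided p-value from the t-distribution with 7 df = 0.932157.
Step 6: alpha = 0.05. fail to reject H0.

rho = -0.0333, p = 0.932157, fail to reject H0 at alpha = 0.05.


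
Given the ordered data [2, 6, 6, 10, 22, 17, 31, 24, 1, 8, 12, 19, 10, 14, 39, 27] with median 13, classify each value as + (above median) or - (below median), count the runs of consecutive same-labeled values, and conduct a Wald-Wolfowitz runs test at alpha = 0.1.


Step 1: Compute median = 13; label A = above, B = below.
Labels in order: BBBBAAAABBBABAAA  (n_A = 8, n_B = 8)
Step 2: Count runs R = 6.
Step 3: Under H0 (random ordering), E[R] = 2*n_A*n_B/(n_A+n_B) + 1 = 2*8*8/16 + 1 = 9.0000.
        Var[R] = 2*n_A*n_B*(2*n_A*n_B - n_A - n_B) / ((n_A+n_B)^2 * (n_A+n_B-1)) = 14336/3840 = 3.7333.
        SD[R] = 1.9322.
Step 4: Continuity-corrected z = (R + 0.5 - E[R]) / SD[R] = (6 + 0.5 - 9.0000) / 1.9322 = -1.2939.
Step 5: Two-sided p-value via normal approximation = 2*(1 - Phi(|z|)) = 0.195709.
Step 6: alpha = 0.1. fail to reject H0.

R = 6, z = -1.2939, p = 0.195709, fail to reject H0.


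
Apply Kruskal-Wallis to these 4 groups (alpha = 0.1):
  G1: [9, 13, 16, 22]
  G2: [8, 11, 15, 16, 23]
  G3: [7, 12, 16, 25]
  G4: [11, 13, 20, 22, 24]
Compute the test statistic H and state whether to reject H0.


Step 1: Combine all N = 18 observations and assign midranks.
sorted (value, group, rank): (7,G3,1), (8,G2,2), (9,G1,3), (11,G2,4.5), (11,G4,4.5), (12,G3,6), (13,G1,7.5), (13,G4,7.5), (15,G2,9), (16,G1,11), (16,G2,11), (16,G3,11), (20,G4,13), (22,G1,14.5), (22,G4,14.5), (23,G2,16), (24,G4,17), (25,G3,18)
Step 2: Sum ranks within each group.
R_1 = 36 (n_1 = 4)
R_2 = 42.5 (n_2 = 5)
R_3 = 36 (n_3 = 4)
R_4 = 56.5 (n_4 = 5)
Step 3: H = 12/(N(N+1)) * sum(R_i^2/n_i) - 3(N+1)
     = 12/(18*19) * (36^2/4 + 42.5^2/5 + 36^2/4 + 56.5^2/5) - 3*19
     = 0.035088 * 1647.7 - 57
     = 0.814035.
Step 4: Ties present; correction factor C = 1 - 42/(18^3 - 18) = 0.992776. Corrected H = 0.814035 / 0.992776 = 0.819958.
Step 5: Under H0, H ~ chi^2(3); p-value = 0.844688.
Step 6: alpha = 0.1. fail to reject H0.

H = 0.8200, df = 3, p = 0.844688, fail to reject H0.


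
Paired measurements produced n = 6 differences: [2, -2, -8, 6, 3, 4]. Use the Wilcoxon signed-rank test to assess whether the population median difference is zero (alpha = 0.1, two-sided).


Step 1: Drop any zero differences (none here) and take |d_i|.
|d| = [2, 2, 8, 6, 3, 4]
Step 2: Midrank |d_i| (ties get averaged ranks).
ranks: |2|->1.5, |2|->1.5, |8|->6, |6|->5, |3|->3, |4|->4
Step 3: Attach original signs; sum ranks with positive sign and with negative sign.
W+ = 1.5 + 5 + 3 + 4 = 13.5
W- = 1.5 + 6 = 7.5
(Check: W+ + W- = 21 should equal n(n+1)/2 = 21.)
Step 4: Test statistic W = min(W+, W-) = 7.5.
Step 5: Ties in |d|, so use the tie-corrected normal approximation.
        E[W] = n(n+1)/4 = 6*7/4 = 10.5.
        Tie groups: |d|=2 (t=2); sum(t^3 - t) = 6.
        Var[W] = n(n+1)(2n+1)/24 - sum(t^3-t)/48 = 546/24 - 6/48 = 22.625.
        z = (W - E[W]) / sqrt(Var[W]) = (7.5 - 10.5) / 4.7566 = -0.6307.
        Two-sided p = 2*Phi(z) = 0.528233.
Step 6: alpha = 0.1. fail to reject H0.

W+ = 13.5, W- = 7.5, W = min = 7.5, p = 0.528233, fail to reject H0.


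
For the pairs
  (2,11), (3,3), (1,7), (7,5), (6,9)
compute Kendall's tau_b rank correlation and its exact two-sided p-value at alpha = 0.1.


Step 1: Enumerate the 10 unordered pairs (i,j) with i<j and classify each by sign(x_j-x_i) * sign(y_j-y_i).
  (1,2):dx=+1,dy=-8->D; (1,3):dx=-1,dy=-4->C; (1,4):dx=+5,dy=-6->D; (1,5):dx=+4,dy=-2->D
  (2,3):dx=-2,dy=+4->D; (2,4):dx=+4,dy=+2->C; (2,5):dx=+3,dy=+6->C; (3,4):dx=+6,dy=-2->D
  (3,5):dx=+5,dy=+2->C; (4,5):dx=-1,dy=+4->D
Step 2: C = 4, D = 6, total pairs = 10.
Step 3: tau = (C - D)/(n(n-1)/2) = (4 - 6)/10 = -0.200000.
Step 4: Exact two-sided p-value (enumerate n! = 120 permutations of y under H0): p = 0.816667.
Step 5: alpha = 0.1. fail to reject H0.

tau_b = -0.2000 (C=4, D=6), p = 0.816667, fail to reject H0.


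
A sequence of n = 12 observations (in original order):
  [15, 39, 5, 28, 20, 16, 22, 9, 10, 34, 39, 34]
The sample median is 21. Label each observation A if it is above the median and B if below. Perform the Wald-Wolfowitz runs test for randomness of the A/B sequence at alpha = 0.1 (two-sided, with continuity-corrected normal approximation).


Step 1: Compute median = 21; label A = above, B = below.
Labels in order: BABABBABBAAA  (n_A = 6, n_B = 6)
Step 2: Count runs R = 8.
Step 3: Under H0 (random ordering), E[R] = 2*n_A*n_B/(n_A+n_B) + 1 = 2*6*6/12 + 1 = 7.0000.
        Var[R] = 2*n_A*n_B*(2*n_A*n_B - n_A - n_B) / ((n_A+n_B)^2 * (n_A+n_B-1)) = 4320/1584 = 2.7273.
        SD[R] = 1.6514.
Step 4: Continuity-corrected z = (R - 0.5 - E[R]) / SD[R] = (8 - 0.5 - 7.0000) / 1.6514 = 0.3028.
Step 5: Two-sided p-value via normal approximation = 2*(1 - Phi(|z|)) = 0.762069.
Step 6: alpha = 0.1. fail to reject H0.

R = 8, z = 0.3028, p = 0.762069, fail to reject H0.
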